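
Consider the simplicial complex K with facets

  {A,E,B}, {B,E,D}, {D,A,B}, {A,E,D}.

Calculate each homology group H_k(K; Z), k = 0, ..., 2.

Fix the vertex order A < B < D < E and write every simplex with vertices in increasing order. Then dim K = 2 and the simplices of K are:

  0-simplices (4): A, B, D, E
  1-simplices (6): AB, AD, AE, BD, BE, DE
  2-simplices (4): ABD, ABE, ADE, BDE

Hence C_0 ≅ Z^4, C_1 ≅ Z^6, C_2 ≅ Z^4.

Boundary ∂_1: C_1 → C_0 is given by ∂[p,q] = [q] − [p]. For instance
  ∂AE = E − A.
The 4×6 boundary matrix has rank 3 and Smith normal form diag(1,1,1).

Boundary ∂_2: C_2 → C_1 acts by ∂[p,q,r] = [q,r] − [p,r] + [p,q]. For instance
  ∂ABD = BD − AD + AB,
  ∂BDE = DE − BE + BD.
As a 6×4 matrix over Z this has rank 3, with invariant factors (1,1,1).

Computing H_k = (kernel of ∂_k) / (image of ∂_{k+1}):

  H_0: rank C_0 − rank ∂_1 = 4 − 3 = 1, and the invariant factors of ∂_1 are all 1, so H_0 = Z.
  H_1: rank ker ∂_1 − rank ∂_2 = (6 − 3) − 3 = 0, and the invariant factors of ∂_2 are all 1, so H_1 = 0.
  H_2: rank ker ∂_2 − rank ∂_3 = (4 − 3) − 0 = 1, and there is no ∂_3, so H_2 = Z.

As a check, the Euler characteristic is 4 − 6 + 4 = 2, which agrees with 1 − 0 + 1 = 2.
(K is a triangulation of the 2-sphere S^2.)

H_0 = Z,  H_1 = 0,  H_2 = Z.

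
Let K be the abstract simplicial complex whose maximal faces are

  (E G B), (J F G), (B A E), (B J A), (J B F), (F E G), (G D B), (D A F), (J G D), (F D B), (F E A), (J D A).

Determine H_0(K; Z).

K has 7 vertices, 18 edges, 12 triangles.
rank ∂_0 = 0, rank ∂_1 = 6 ⇒ b_0 = 7 − 0 − 6 = 1; all invariant factors of ∂_1 are 1 so no torsion. So H_0 ≅ Z.

H_0 ≅ Z.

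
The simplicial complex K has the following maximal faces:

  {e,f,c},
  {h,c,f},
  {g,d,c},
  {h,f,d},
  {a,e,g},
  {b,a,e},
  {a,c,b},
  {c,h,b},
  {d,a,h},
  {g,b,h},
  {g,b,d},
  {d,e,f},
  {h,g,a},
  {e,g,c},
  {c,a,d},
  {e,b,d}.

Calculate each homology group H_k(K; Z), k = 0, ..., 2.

Fix the vertex order a < b < c < d < e < f < g < h and write every simplex with vertices in increasing order. Then dim K = 2 and the simplices of K are:

  0-simplices (8): a, b, c, d, e, f, g, h
  1-simplices (24): ab, ac, ad, ae, ag, ah, bc, bd, be, bg, bh, cd, ce, cf, cg, ch, de, df, dg, dh, ef, eg, fh, gh
  2-simplices (16): abc, abe, acd, adh, aeg, agh, bch, bde, bdg, bgh, cdg, cef, ceg, cfh, def, dfh

giving chain groups C_0 ≅ Z^8, C_1 ≅ Z^24, C_2 ≅ Z^16.

∂_1: C_1 → C_0 maps an edge to its endpoints' difference, ∂[p,q] = q − p. For instance
  ∂dh = h − d.
The resulting 8×24 matrix has rank 7, and its Smith normal form has invariant factors (1,1,1,1,1,1,1).

Boundary ∂_2: C_2 → C_1 acts by ∂[p,q,r] = [q,r] − [p,r] + [p,q]. For instance
  ∂adh = dh − ah + ad,
  ∂abe = be − ae + ab.
The resulting 24×16 matrix has rank 15, and its Smith normal form has invariant factors (1,1,1,1,1,1,1,1,1,1,1,1,1,1,1).

Reading off H_k = ker ∂_k / im ∂_{k+1}:

  H_0: rank C_0 − rank ∂_1 = 8 − 7 = 1, and the invariant factors of ∂_1 are all 1, so H_0 = Z.
  H_1: rank ker ∂_1 − rank ∂_2 = (24 − 7) − 15 = 2, and the invariant factors of ∂_2 are all 1, so H_1 = Z^2.
  H_2: rank ker ∂_2 − rank ∂_3 = (16 − 15) − 0 = 1, and there is no ∂_3, so H_2 = Z.

H_0 ≅ Z,  H_1 ≅ Z^2,  H_2 ≅ Z.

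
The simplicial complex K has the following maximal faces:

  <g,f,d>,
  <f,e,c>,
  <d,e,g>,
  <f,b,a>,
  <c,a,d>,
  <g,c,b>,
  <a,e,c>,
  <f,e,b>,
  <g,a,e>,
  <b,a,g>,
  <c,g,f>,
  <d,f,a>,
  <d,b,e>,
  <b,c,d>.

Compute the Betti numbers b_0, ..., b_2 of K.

b_0 = 1, b_1 = 2, b_2 = 1.

We work with the vertex ordering a < b < c < d < e < f < g. The simplices of K, each written with vertices in increasing order, are:

  0-simplices (7): a, b, c, d, e, f, g
  1-simplices (21): ab, ac, ad, ae, af, ag, bc, bd, be, bf, bg, cd, ce, cf, cg, de, df, dg, ef, eg, fg
  2-simplices (14): abf, abg, acd, ace, adf, aeg, bcd, bcg, bde, bef, cef, cfg, deg, dfg

Hence C_0 ≅ Z^7, C_1 ≅ Z^21, C_2 ≅ Z^14.

Boundary ∂_1: C_1 → C_0 sends each edge [p,q] (with p < q) to q − p.
As a 7×21 matrix over Z this has rank 6, with invariant factors (1,1,1,1,1,1).

∂_2: C_2 → C_1 acts by ∂[p,q,r] = [q,r] − [p,r] + [p,q]. For instance
  ∂dfg = fg − dg + df,
  ∂ace = ce − ae + ac.
This gives a 21×14 integer matrix of rank 13; reducing to Smith normal form yields diagonal entries (1,1,1,1,1,1,1,1,1,1,1,1,1).

From H_k ≅ ker(∂_k) / im(∂_{k+1}) we obtain:

  H_0: rank C_0 − rank ∂_1 = 7 − 6 = 1, and the invariant factors of ∂_1 are all 1, so H_0 = Z.
  H_1: rank ker ∂_1 − rank ∂_2 = (21 − 6) − 13 = 2, and the invariant factors of ∂_2 are all 1, so H_1 = Z^2.
  H_2: rank ker ∂_2 − rank ∂_3 = (14 − 13) − 0 = 1, and there is no ∂_3, so H_2 = Z.

Hence the Betti numbers are b_0 = 1, b_1 = 2, b_2 = 1.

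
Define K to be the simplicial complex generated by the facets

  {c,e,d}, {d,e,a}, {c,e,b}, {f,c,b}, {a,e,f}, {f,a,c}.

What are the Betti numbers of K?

b_0 = 1, b_1 = 1, b_2 = 0.

We work with the vertex ordering a < b < c < d < e < f. The simplices of K, each written with vertices in increasing order, are:

  0-simplices (6): a, b, c, d, e, f
  1-simplices (12): ac, ad, ae, af, bc, be, bf, cd, ce, cf, de, ef
  2-simplices (6): acf, ade, aef, bce, bcf, cde

so the chain groups are C_0 ≅ Z^6, C_1 ≅ Z^12, C_2 ≅ Z^6.

The boundary map ∂_1: C_1 → C_0 is given by ∂[p,q] = [q] − [p]. For instance
  ∂af = f − a.
As a 6×12 matrix over Z this has rank 5, with invariant factors (1,1,1,1,1).

∂_2: C_2 → C_1 acts by ∂[p,q,r] = [q,r] − [p,r] + [p,q]. For instance
  ∂ade = de − ae + ad,
  ∂aef = ef − af + ae.
The resulting 12×6 matrix has rank 6, and its Smith normal form has invariant factors (1,1,1,1,1,1).

Now H_k = ker ∂_k / im ∂_{k+1}, so:

  H_0: rank C_0 − rank ∂_1 = 6 − 5 = 1, and the invariant factors of ∂_1 are all 1, so H_0 ≅ Z.
  H_1: rank ker ∂_1 − rank ∂_2 = (12 − 5) − 6 = 1, and the invariant factors of ∂_2 are all 1, so H_1 ≅ Z.
  H_2: rank ker ∂_2 − rank ∂_3 = (6 − 6) − 0 = 0, and there is no ∂_3, so H_2 ≅ 0.

As a check, the Euler characteristic is 6 − 12 + 6 = 0, which agrees with 1 − 1 + 0 = 0.
(K is a triangulation of the cylinder S^1 x I.)

Hence the Betti numbers are b_0 = 1, b_1 = 1, b_2 = 0.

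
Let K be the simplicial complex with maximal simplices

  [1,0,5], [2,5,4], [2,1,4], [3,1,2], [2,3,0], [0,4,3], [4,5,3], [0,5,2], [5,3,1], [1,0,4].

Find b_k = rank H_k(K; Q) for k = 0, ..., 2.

K has 6 vertices, 15 edges, 10 triangles.
rank ∂_0 = 0, rank ∂_1 = 5 ⇒ b_0 = 6 − 0 − 5 = 1; all invariant factors of ∂_1 are 1 so no torsion. So H_0 ≅ Z.
rank ∂_1 = 5, rank ∂_2 = 10 ⇒ b_1 = 15 − 5 − 10 = 0; ∂_2 has invariant factor(s) [2] giving torsion. So H_1 ≅ Z/2.
rank ∂_2 = 10, rank ∂_3 = 0 ⇒ b_2 = 10 − 10 − 0 = 0. So H_2 ≅ 0.

b_0 = 1, b_1 = 0, b_2 = 0.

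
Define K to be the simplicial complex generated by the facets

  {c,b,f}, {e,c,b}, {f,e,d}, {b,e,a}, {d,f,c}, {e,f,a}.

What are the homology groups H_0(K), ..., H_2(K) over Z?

H_0 ≅ Z,  H_1 ≅ Z,  H_2 = 0.

Take the total order a < b < c < d < e < f on the vertex set. Then K (dimension 2) consists of the simplices:

  0-simplices (6): a, b, c, d, e, f
  1-simplices (12): ab, ae, af, bc, be, bf, cd, ce, cf, de, df, ef
  2-simplices (6): abe, aef, bce, bcf, cdf, def

so the chain groups are C_0 ≅ Z^6, C_1 ≅ Z^12, C_2 ≅ Z^6.

The boundary map ∂_1: C_1 → C_0 sends each edge [p,q] (with p < q) to q − p. For instance
  ∂cf = f − c.
The resulting 6×12 matrix has rank 5, and its Smith normal form has invariant factors (1,1,1,1,1).

∂_2: C_2 → C_1 sends each 2-simplex [p,q,r] to [q,r] − [p,r] + [p,q]. For instance
  ∂aef = ef − af + ae,
  ∂abe = be − ae + ab.
The 12×6 boundary matrix has rank 6 and Smith normal form diag(1,1,1,1,1,1).

Now H_k = ker ∂_k / im ∂_{k+1}, so:

  H_0: rank C_0 − rank ∂_1 = 6 − 5 = 1, and the invariant factors of ∂_1 are all 1, so H_0 ≅ Z.
  H_1: rank ker ∂_1 − rank ∂_2 = (12 − 5) − 6 = 1, and the invariant factors of ∂_2 are all 1, so H_1 ≅ Z.
  H_2: rank ker ∂_2 − rank ∂_3 = (6 − 6) − 0 = 0, and there is no ∂_3, so H_2 ≅ 0.

As a check, the Euler characteristic is 6 − 12 + 6 = 0, which agrees with 1 − 1 + 0 = 0.
(K is a triangulation of the cylinder S^1 x I.)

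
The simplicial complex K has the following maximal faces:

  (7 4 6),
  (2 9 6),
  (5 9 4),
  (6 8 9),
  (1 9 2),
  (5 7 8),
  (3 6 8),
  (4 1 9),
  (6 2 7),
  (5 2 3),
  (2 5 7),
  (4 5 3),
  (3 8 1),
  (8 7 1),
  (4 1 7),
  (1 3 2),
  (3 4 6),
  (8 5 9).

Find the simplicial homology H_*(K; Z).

Fix the vertex order 1 < 2 < 3 < 4 < 5 < 6 < 7 < 8 < 9 and write every simplex with vertices in increasing order. Then dim K = 2 and the simplices of K are:

  0-simplices (9): [1], [2], [3], [4], [5], [6], [7], [8], [9]
  1-simplices (27): (27 of them)
  2-simplices (18): [1,2,3], [1,2,9], [1,3,8], [1,4,7], [1,4,9], [1,7,8], [2,3,5], [2,5,7], [2,6,7], [2,6,9], [3,4,5], [3,4,6], [3,6,8], [4,5,9], [4,6,7], [5,7,8], [5,8,9], [6,8,9]

giving chain groups C_0 ≅ Z^9, C_1 ≅ Z^27, C_2 ≅ Z^18.

Boundary ∂_1: C_1 → C_0 sends each edge [p,q] (with p < q) to q − p. For instance
  ∂[2,9] = [9] − [2].
This gives a 9×27 integer matrix of rank 8; reducing to Smith normal form yields diagonal entries (1,1,1,1,1,1,1,1).

∂_2: C_2 → C_1 maps a triangle to the signed sum of its edges. For instance
  ∂[1,2,9] = [2,9] − [1,9] + [1,2],
  ∂[5,7,8] = [7,8] − [5,8] + [5,7].
This gives a 27×18 integer matrix of rank 17; reducing to Smith normal form yields diagonal entries (1,1,1,1,1,1,1,1,1,1,1,1,1,1,1,1,1).

From H_k ≅ ker(∂_k) / im(∂_{k+1}) we obtain:

  H_0: rank C_0 − rank ∂_1 = 9 − 8 = 1, and the invariant factors of ∂_1 are all 1, so H_0 = Z.
  H_1: rank ker ∂_1 − rank ∂_2 = (27 − 8) − 17 = 2, and the invariant factors of ∂_2 are all 1, so H_1 = Z^2.
  H_2: rank ker ∂_2 − rank ∂_3 = (18 − 17) − 0 = 1, and there is no ∂_3, so H_2 = Z.

H_0 ≅ Z,  H_1 ≅ Z^2,  H_2 ≅ Z.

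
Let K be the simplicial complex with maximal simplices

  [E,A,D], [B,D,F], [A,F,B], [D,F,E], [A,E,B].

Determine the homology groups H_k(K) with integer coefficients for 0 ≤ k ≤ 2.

H_0 = Z,  H_1 = Z,  H_2 = 0.

Order the vertices as A < B < D < E < F. Listing each simplex with vertices in this order, K has dimension 2 with simplices:

  0-simplices (5): A, B, D, E, F
  1-simplices (10): AB, AD, AE, AF, BD, BE, BF, DE, DF, EF
  2-simplices (5): ABE, ABF, ADE, BDF, DEF

giving chain groups C_0 ≅ Z^5, C_1 ≅ Z^10, C_2 ≅ Z^5.

Boundary ∂_1: C_1 → C_0 is given by ∂[p,q] = [q] − [p].
This gives a 5×10 integer matrix of rank 4; reducing to Smith normal form yields diagonal entries (1,1,1,1).

The boundary map ∂_2: C_2 → C_1 acts by ∂[p,q,r] = [q,r] − [p,r] + [p,q]. For instance
  ∂ADE = DE − AE + AD,
  ∂ABF = BF − AF + AB.
This gives a 10×5 integer matrix of rank 5; reducing to Smith normal form yields diagonal entries (1,1,1,1,1).

Reading off H_k = ker ∂_k / im ∂_{k+1}:

  H_0: rank C_0 − rank ∂_1 = 5 − 4 = 1, and the invariant factors of ∂_1 are all 1, so H_0 = Z.
  H_1: rank ker ∂_1 − rank ∂_2 = (10 − 4) − 5 = 1, and the invariant factors of ∂_2 are all 1, so H_1 = Z.
  H_2: rank ker ∂_2 − rank ∂_3 = (5 − 5) − 0 = 0, and there is no ∂_3, so H_2 = 0.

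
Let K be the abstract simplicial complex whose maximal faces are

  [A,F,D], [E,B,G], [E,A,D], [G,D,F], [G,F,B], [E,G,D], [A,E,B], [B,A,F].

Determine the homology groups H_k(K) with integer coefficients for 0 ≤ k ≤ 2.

Fix the vertex order A < B < D < E < F < G and write every simplex with vertices in increasing order. Then dim K = 2 and the simplices of K are:

  0-simplices (6): A, B, D, E, F, G
  1-simplices (12): AB, AD, AE, AF, BE, BF, BG, DE, DF, DG, EG, FG
  2-simplices (8): ABE, ABF, ADE, ADF, BEG, BFG, DEG, DFG

giving chain groups C_0 ≅ Z^6, C_1 ≅ Z^12, C_2 ≅ Z^8.

The boundary map ∂_1: C_1 → C_0 sends each edge [p,q] (with p < q) to q − p. For instance
  ∂FG = G − F.
The resulting 6×12 matrix has rank 5, and its Smith normal form has invariant factors (1,1,1,1,1).

Boundary ∂_2: C_2 → C_1 sends each 2-simplex [p,q,r] to [q,r] − [p,r] + [p,q]. For instance
  ∂ADF = DF − AF + AD,
  ∂ABE = BE − AE + AB.
This gives a 12×8 integer matrix of rank 7; reducing to Smith normal form yields diagonal entries (1,1,1,1,1,1,1).

Reading off H_k = ker ∂_k / im ∂_{k+1}:

  H_0: rank C_0 − rank ∂_1 = 6 − 5 = 1, and the invariant factors of ∂_1 are all 1, so H_0 = Z.
  H_1: rank ker ∂_1 − rank ∂_2 = (12 − 5) − 7 = 0, and the invariant factors of ∂_2 are all 1, so H_1 = 0.
  H_2: rank ker ∂_2 − rank ∂_3 = (8 − 7) − 0 = 1, and there is no ∂_3, so H_2 = Z.

As a check, the Euler characteristic is 6 − 12 + 8 = 2, which agrees with 1 − 0 + 1 = 2.
(K is a triangulation of the 2-sphere S^2.)

H_0 = Z,  H_1 = 0,  H_2 = Z.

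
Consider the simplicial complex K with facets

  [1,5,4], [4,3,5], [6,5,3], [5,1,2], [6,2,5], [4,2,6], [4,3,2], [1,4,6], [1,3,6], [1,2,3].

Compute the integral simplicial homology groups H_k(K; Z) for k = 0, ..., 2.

H_0 = Z,  H_1 = Z_2,  H_2 = 0.

Take the total order 1 < 2 < 3 < 4 < 5 < 6 on the vertex set. Then K (dimension 2) consists of the simplices:

  0-simplices (6): [1], [2], [3], [4], [5], [6]
  1-simplices (15): [1,2], [1,3], [1,4], [1,5], [1,6], [2,3], [2,4], [2,5], [2,6], [3,4], [3,5], [3,6], [4,5], [4,6], [5,6]
  2-simplices (10): [1,2,3], [1,2,5], [1,3,6], [1,4,5], [1,4,6], [2,3,4], [2,4,6], [2,5,6], [3,4,5], [3,5,6]

Hence C_0 ≅ Z^6, C_1 ≅ Z^15, C_2 ≅ Z^10.

Boundary ∂_1: C_1 → C_0 maps an edge to its endpoints' difference, ∂[p,q] = q − p.
This gives a 6×15 integer matrix of rank 5; reducing to Smith normal form yields diagonal entries (1,1,1,1,1).

Boundary ∂_2: C_2 → C_1 maps a triangle to the signed sum of its edges. For instance
  ∂[1,2,5] = [2,5] − [1,5] + [1,2],
  ∂[1,2,3] = [2,3] − [1,3] + [1,2].
This gives a 15×10 integer matrix of rank 10; reducing to Smith normal form yields diagonal entries (1,1,1,1,1,1,1,1,1,2).

Now H_k = ker ∂_k / im ∂_{k+1}, so:

  H_0: rank C_0 − rank ∂_1 = 6 − 5 = 1, and the invariant factors of ∂_1 are all 1, so H_0 = Z.
  H_1: rank ker ∂_1 − rank ∂_2 = (15 − 5) − 10 = 0, and ∂_2 has invariant factor 2 > 1, so H_1 = Z_2.
  H_2: rank ker ∂_2 − rank ∂_3 = (10 − 10) − 0 = 0, and there is no ∂_3, so H_2 = 0.

As a check, the Euler characteristic is 6 − 15 + 10 = 1, which agrees with 1 − 0 + 0 = 1.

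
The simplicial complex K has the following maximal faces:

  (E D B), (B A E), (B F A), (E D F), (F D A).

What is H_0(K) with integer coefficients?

H_0 ≅ Z.

K has 5 vertices, 10 edges, 5 triangles.
rank ∂_0 = 0, rank ∂_1 = 4 ⇒ b_0 = 5 − 0 − 4 = 1; all invariant factors of ∂_1 are 1 so no torsion. So H_0 ≅ Z.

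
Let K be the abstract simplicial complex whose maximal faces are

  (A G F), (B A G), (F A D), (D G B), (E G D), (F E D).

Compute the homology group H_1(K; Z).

H_1 = Z.

We work with the vertex ordering A < B < D < E < F < G. The simplices of K, each written with vertices in increasing order, are:

  0-simplices (6): A, B, D, E, F, G
  1-simplices (12): AB, AD, AF, AG, BD, BG, DE, DF, DG, EF, EG, FG
  2-simplices (6): ABG, ADF, AFG, BDG, DEF, DEG

Hence C_0 ≅ Z^6, C_1 ≅ Z^12, C_2 ≅ Z^6.

Boundary ∂_1: C_1 → C_0 is given by ∂[p,q] = [q] − [p]. For instance
  ∂AB = B − A.
As a 6×12 matrix over Z this has rank 5, with invariant factors (1,1,1,1,1).

∂_2: C_2 → C_1 acts by ∂[p,q,r] = [q,r] − [p,r] + [p,q]. For instance
  ∂ABG = BG − AG + AB,
  ∂BDG = DG − BG + BD.
As a 12×6 matrix over Z this has rank 6, with invariant factors (1,1,1,1,1,1).

Reading off H_k = ker ∂_k / im ∂_{k+1}:

  H_1: rank ker ∂_1 − rank ∂_2 = (12 − 5) − 6 = 1, and the invariant factors of ∂_2 are all 1, so H_1 = Z.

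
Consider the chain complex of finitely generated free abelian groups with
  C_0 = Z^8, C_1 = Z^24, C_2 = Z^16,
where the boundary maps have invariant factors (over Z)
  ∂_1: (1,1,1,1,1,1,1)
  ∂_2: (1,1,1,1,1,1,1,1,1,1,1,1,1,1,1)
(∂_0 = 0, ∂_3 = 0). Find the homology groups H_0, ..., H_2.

H_0 ≅ Z,  H_1 ≅ Z^2,  H_2 ≅ Z.

H_0: b_0 = 8 − 0 − 7 = 1; torsion from ∂_1 factors > 1: none. So H_0 ≅ Z.
H_1: b_1 = 24 − 7 − 15 = 2; torsion from ∂_2 factors > 1: none. So H_1 ≅ Z^2.
H_2: b_2 = 16 − 15 − 0 = 1; torsion from ∂_3 factors > 1: none. So H_2 ≅ Z.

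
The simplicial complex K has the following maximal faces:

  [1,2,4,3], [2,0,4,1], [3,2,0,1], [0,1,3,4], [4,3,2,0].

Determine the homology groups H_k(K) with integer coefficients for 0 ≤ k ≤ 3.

H_0 ≅ Z,  H_1 = 0,  H_2 = 0,  H_3 ≅ Z.

Order the vertices as 0 < 1 < 2 < 3 < 4. Listing each simplex with vertices in this order, K has dimension 3 with simplices:

  0-simplices (5): [0], [1], [2], [3], [4]
  1-simplices (10): [0,1], [0,2], [0,3], [0,4], [1,2], [1,3], [1,4], [2,3], [2,4], [3,4]
  2-simplices (10): [0,1,2], [0,1,3], [0,1,4], [0,2,3], [0,2,4], [0,3,4], [1,2,3], [1,2,4], [1,3,4], [2,3,4]
  3-simplices (5): [0,1,2,3], [0,1,2,4], [0,1,3,4], [0,2,3,4], [1,2,3,4]

giving chain groups C_0 ≅ Z^5, C_1 ≅ Z^10, C_2 ≅ Z^10, C_3 ≅ Z^5.

Boundary ∂_1: C_1 → C_0 sends each edge [p,q] (with p < q) to q − p. For instance
  ∂[1,4] = [4] − [1].
The 5×10 boundary matrix has rank 4 and Smith normal form diag(1,1,1,1).

∂_2: C_2 → C_1 maps a triangle to the signed sum of its edges. For instance
  ∂[2,3,4] = [3,4] − [2,4] + [2,3],
  ∂[1,3,4] = [3,4] − [1,4] + [1,3].
The 10×10 boundary matrix has rank 6 and Smith normal form diag(1,1,1,1,1,1).

∂_3: C_3 → C_2 sends each 3-simplex σ to the alternating sum Σ_i (−1)^i (σ with its i-th vertex removed). For instance
  ∂[0,2,3,4] = [2,3,4] − [0,3,4] + [0,2,4] − [0,2,3],
  ∂[0,1,2,3] = [1,2,3] − [0,2,3] + [0,1,3] − [0,1,2].
The resulting 10×5 matrix has rank 4, and its Smith normal form has invariant factors (1,1,1,1).

Now H_k = ker ∂_k / im ∂_{k+1}, so:

  H_0: rank C_0 − rank ∂_1 = 5 − 4 = 1, and the invariant factors of ∂_1 are all 1, so H_0 = Z.
  H_1: rank ker ∂_1 − rank ∂_2 = (10 − 4) − 6 = 0, and the invariant factors of ∂_2 are all 1, so H_1 = 0.
  H_2: rank ker ∂_2 − rank ∂_3 = (10 − 6) − 4 = 0, and the invariant factors of ∂_3 are all 1, so H_2 = 0.
  H_3: rank ker ∂_3 − rank ∂_4 = (5 − 4) − 0 = 1, and there is no ∂_4, so H_3 = Z.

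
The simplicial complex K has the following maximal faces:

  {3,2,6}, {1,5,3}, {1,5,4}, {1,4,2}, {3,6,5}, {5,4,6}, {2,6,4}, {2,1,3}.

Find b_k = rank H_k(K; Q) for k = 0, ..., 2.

b_0 = 1, b_1 = 0, b_2 = 1.

Fix the vertex order 1 < 2 < 3 < 4 < 5 < 6 and write every simplex with vertices in increasing order. Then dim K = 2 and the simplices of K are:

  0-simplices (6): [1], [2], [3], [4], [5], [6]
  1-simplices (12): [1,2], [1,3], [1,4], [1,5], [2,3], [2,4], [2,6], [3,5], [3,6], [4,5], [4,6], [5,6]
  2-simplices (8): [1,2,3], [1,2,4], [1,3,5], [1,4,5], [2,3,6], [2,4,6], [3,5,6], [4,5,6]

Hence C_0 ≅ Z^6, C_1 ≅ Z^12, C_2 ≅ Z^8.

Boundary ∂_1: C_1 → C_0 is given by ∂[p,q] = [q] − [p]. For instance
  ∂[2,6] = [6] − [2].
As a 6×12 matrix over Z this has rank 5, with invariant factors (1,1,1,1,1).

Boundary ∂_2: C_2 → C_1 sends each 2-simplex [p,q,r] to [q,r] − [p,r] + [p,q]. For instance
  ∂[1,3,5] = [3,5] − [1,5] + [1,3],
  ∂[2,4,6] = [4,6] − [2,6] + [2,4].
As a 12×8 matrix over Z this has rank 7, with invariant factors (1,1,1,1,1,1,1).

Computing H_k = (kernel of ∂_k) / (image of ∂_{k+1}):

  H_0: rank C_0 − rank ∂_1 = 6 − 5 = 1, and the invariant factors of ∂_1 are all 1, so H_0 = Z.
  H_1: rank ker ∂_1 − rank ∂_2 = (12 − 5) − 7 = 0, and the invariant factors of ∂_2 are all 1, so H_1 = 0.
  H_2: rank ker ∂_2 − rank ∂_3 = (8 − 7) − 0 = 1, and there is no ∂_3, so H_2 = Z.

(K is a triangulation of the 2-sphere S^2.)

Hence the Betti numbers are b_0 = 1, b_1 = 0, b_2 = 1.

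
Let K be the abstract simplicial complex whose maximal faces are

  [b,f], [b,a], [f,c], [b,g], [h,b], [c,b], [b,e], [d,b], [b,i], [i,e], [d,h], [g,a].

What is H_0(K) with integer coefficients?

Order the vertices as a < b < c < d < e < f < g < h < i. Listing each simplex with vertices in this order, K has dimension 1 with simplices:

  0-simplices (9): a, b, c, d, e, f, g, h, i
  1-simplices (12): ab, ag, bc, bd, be, bf, bg, bh, bi, cf, dh, ei

so the chain groups are C_0 ≅ Z^9, C_1 ≅ Z^12.

Boundary ∂_1: C_1 → C_0 is given by ∂[p,q] = [q] − [p]. For instance
  ∂dh = h − d.
The 9×12 boundary matrix has rank 8 and Smith normal form diag(1,1,1,1,1,1,1,1).

From H_k ≅ ker(∂_k) / im(∂_{k+1}) we obtain:

  H_0: rank C_0 − rank ∂_1 = 9 − 8 = 1, and the invariant factors of ∂_1 are all 1, so H_0 = Z.

(K is a triangulation of a wedge of 4 circles.)

H_0 = Z.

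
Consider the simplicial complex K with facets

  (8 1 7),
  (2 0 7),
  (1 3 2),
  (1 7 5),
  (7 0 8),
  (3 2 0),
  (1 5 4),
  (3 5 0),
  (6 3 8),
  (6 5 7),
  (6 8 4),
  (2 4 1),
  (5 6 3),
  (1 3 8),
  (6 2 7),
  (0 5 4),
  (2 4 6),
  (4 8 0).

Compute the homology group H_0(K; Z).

H_0 = Z.

K has 9 vertices, 27 edges, 18 triangles.
rank ∂_0 = 0, rank ∂_1 = 8 ⇒ b_0 = 9 − 0 − 8 = 1; all invariant factors of ∂_1 are 1 so no torsion. So H_0 ≅ Z.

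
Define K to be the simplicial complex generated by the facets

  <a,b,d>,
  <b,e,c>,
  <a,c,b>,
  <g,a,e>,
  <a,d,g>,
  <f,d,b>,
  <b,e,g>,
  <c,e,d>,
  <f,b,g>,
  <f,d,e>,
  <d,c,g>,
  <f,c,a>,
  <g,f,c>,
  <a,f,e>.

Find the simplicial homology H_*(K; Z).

H_0 ≅ Z,  H_1 ≅ Z^2,  H_2 ≅ Z.

Order the vertices as a < b < c < d < e < f < g. Listing each simplex with vertices in this order, K has dimension 2 with simplices:

  0-simplices (7): a, b, c, d, e, f, g
  1-simplices (21): ab, ac, ad, ae, af, ag, bc, bd, be, bf, bg, cd, ce, cf, cg, de, df, dg, ef, eg, fg
  2-simplices (14): abc, abd, acf, adg, aef, aeg, bce, bdf, beg, bfg, cde, cdg, cfg, def

giving chain groups C_0 ≅ Z^7, C_1 ≅ Z^21, C_2 ≅ Z^14.

Boundary ∂_1: C_1 → C_0 is given by ∂[p,q] = [q] − [p]. For instance
  ∂dg = g − d.
The resulting 7×21 matrix has rank 6, and its Smith normal form has invariant factors (1,1,1,1,1,1).

Boundary ∂_2: C_2 → C_1 acts by ∂[p,q,r] = [q,r] − [p,r] + [p,q]. For instance
  ∂def = ef − df + de,
  ∂cde = de − ce + cd.
As a 21×14 matrix over Z this has rank 13, with invariant factors (1,1,1,1,1,1,1,1,1,1,1,1,1).

From H_k ≅ ker(∂_k) / im(∂_{k+1}) we obtain:

  H_0: rank C_0 − rank ∂_1 = 7 − 6 = 1, and the invariant factors of ∂_1 are all 1, so H_0 = Z.
  H_1: rank ker ∂_1 − rank ∂_2 = (21 − 6) − 13 = 2, and the invariant factors of ∂_2 are all 1, so H_1 = Z^2.
  H_2: rank ker ∂_2 − rank ∂_3 = (14 − 13) − 0 = 1, and there is no ∂_3, so H_2 = Z.

(K is a triangulation of the torus T^2.)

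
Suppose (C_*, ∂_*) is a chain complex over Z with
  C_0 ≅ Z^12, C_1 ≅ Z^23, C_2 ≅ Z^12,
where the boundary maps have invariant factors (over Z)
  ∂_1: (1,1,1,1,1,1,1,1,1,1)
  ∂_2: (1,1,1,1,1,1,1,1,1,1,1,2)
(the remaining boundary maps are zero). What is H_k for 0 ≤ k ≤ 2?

H_0 ≅ Z^2,  H_1 ≅ Z ⊕ Z/2Z,  H_2 = 0.

H_0: b_0 = 12 − 0 − 10 = 2; torsion from ∂_1 factors > 1: none. So H_0 ≅ Z^2.
H_1: b_1 = 23 − 10 − 12 = 1; torsion from ∂_2 factors > 1: [2]. So H_1 ≅ Z ⊕ Z/2Z.
H_2: b_2 = 12 − 12 − 0 = 0; torsion from ∂_3 factors > 1: none. So H_2 ≅ 0.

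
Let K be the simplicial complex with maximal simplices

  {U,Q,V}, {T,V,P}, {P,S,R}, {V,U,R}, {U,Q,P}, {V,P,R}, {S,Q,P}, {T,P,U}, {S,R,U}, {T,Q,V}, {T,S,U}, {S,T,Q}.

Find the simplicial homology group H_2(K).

K has 7 vertices, 18 edges, 12 triangles.
rank ∂_2 = 12, rank ∂_3 = 0 ⇒ b_2 = 12 − 12 − 0 = 0. So H_2 = 0.

H_2 = 0.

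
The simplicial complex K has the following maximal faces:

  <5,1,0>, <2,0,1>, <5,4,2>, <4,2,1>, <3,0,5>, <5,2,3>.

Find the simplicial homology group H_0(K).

H_0 = Z.

Take the total order 0 < 1 < 2 < 3 < 4 < 5 on the vertex set. Then K (dimension 2) consists of the simplices:

  0-simplices (6): [0], [1], [2], [3], [4], [5]
  1-simplices (12): [0,1], [0,2], [0,3], [0,5], [1,2], [1,4], [1,5], [2,3], [2,4], [2,5], [3,5], [4,5]
  2-simplices (6): [0,1,2], [0,1,5], [0,3,5], [1,2,4], [2,3,5], [2,4,5]

so the chain groups are C_0 ≅ Z^6, C_1 ≅ Z^12, C_2 ≅ Z^6.

The boundary map ∂_1: C_1 → C_0 sends each edge [p,q] (with p < q) to q − p. For instance
  ∂[3,5] = [5] − [3].
This gives a 6×12 integer matrix of rank 5; reducing to Smith normal form yields diagonal entries (1,1,1,1,1).

Boundary ∂_2: C_2 → C_1 acts by ∂[p,q,r] = [q,r] − [p,r] + [p,q]. For instance
  ∂[0,1,5] = [1,5] − [0,5] + [0,1],
  ∂[2,3,5] = [3,5] − [2,5] + [2,3].
The resulting 12×6 matrix has rank 6, and its Smith normal form has invariant factors (1,1,1,1,1,1).

From H_k ≅ ker(∂_k) / im(∂_{k+1}) we obtain:

  H_0: rank C_0 − rank ∂_1 = 6 − 5 = 1, and the invariant factors of ∂_1 are all 1, so H_0 = Z.

(K is a triangulation of the cylinder S^1 x I.)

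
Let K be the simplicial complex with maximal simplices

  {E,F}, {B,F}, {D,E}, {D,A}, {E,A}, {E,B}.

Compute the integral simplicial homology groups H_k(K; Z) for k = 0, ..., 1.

Fix the vertex order A < B < D < E < F and write every simplex with vertices in increasing order. Then dim K = 1 and the simplices of K are:

  0-simplices (5): A, B, D, E, F
  1-simplices (6): AD, AE, BE, BF, DE, EF

so the chain groups are C_0 ≅ Z^5, C_1 ≅ Z^6.

∂_1: C_1 → C_0 sends each edge [p,q] (with p < q) to q − p. For instance
  ∂AD = D − A.
The 5×6 boundary matrix has rank 4 and Smith normal form diag(1,1,1,1).

From H_k ≅ ker(∂_k) / im(∂_{k+1}) we obtain:

  H_0: rank C_0 − rank ∂_1 = 5 − 4 = 1, and the invariant factors of ∂_1 are all 1, so H_0 ≅ Z.
  H_1: rank ker ∂_1 − rank ∂_2 = (6 − 4) − 0 = 2, and there is no ∂_2, so H_1 ≅ Z^2.

H_0 = Z,  H_1 = Z^2.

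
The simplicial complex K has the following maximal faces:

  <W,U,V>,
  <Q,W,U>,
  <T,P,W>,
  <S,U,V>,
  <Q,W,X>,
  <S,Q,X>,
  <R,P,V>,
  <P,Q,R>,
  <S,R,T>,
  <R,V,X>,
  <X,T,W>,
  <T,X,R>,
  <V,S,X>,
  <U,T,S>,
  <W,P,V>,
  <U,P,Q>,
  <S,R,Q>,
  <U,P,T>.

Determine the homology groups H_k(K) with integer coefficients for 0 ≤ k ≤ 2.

H_0 ≅ Z,  H_1 ≅ Z ⊕ Z/2Z,  H_2 = 0.

Fix the vertex order P < Q < R < S < T < U < V < W < X and write every simplex with vertices in increasing order. Then dim K = 2 and the simplices of K are:

  0-simplices (9): P, Q, R, S, T, U, V, W, X
  1-simplices (27): PQ, PR, PT, PU, PV, PW, QR, QS, QU, QW, QX, RS, RT, RV, RX, ST, SU, SV, SX, TU, TW, TX, UV, UW, VW, VX, WX
  2-simplices (18): PQR, PQU, PRV, PTU, PTW, PVW, QRS, QSX, QUW, QWX, RST, RTX, RVX, STU, SUV, SVX, TWX, UVW

Hence C_0 ≅ Z^9, C_1 ≅ Z^27, C_2 ≅ Z^18.

∂_1: C_1 → C_0 is given by ∂[p,q] = [q] − [p]. For instance
  ∂RV = V − R.
The 9×27 boundary matrix has rank 8 and Smith normal form diag(1,1,1,1,1,1,1,1).

The boundary map ∂_2: C_2 → C_1 sends each 2-simplex [p,q,r] to [q,r] − [p,r] + [p,q]. For instance
  ∂PQU = QU − PU + PQ,
  ∂QUW = UW − QW + QU.
The 27×18 boundary matrix has rank 18 and Smith normal form diag(1,1,1,1,1,1,1,1,1,1,1,1,1,1,1,1,1,2).

Reading off H_k = ker ∂_k / im ∂_{k+1}:

  H_0: rank C_0 − rank ∂_1 = 9 − 8 = 1, and the invariant factors of ∂_1 are all 1, so H_0 ≅ Z.
  H_1: rank ker ∂_1 − rank ∂_2 = (27 − 8) − 18 = 1, and ∂_2 has invariant factor 2 > 1, so H_1 ≅ Z ⊕ Z/2Z.
  H_2: rank ker ∂_2 − rank ∂_3 = (18 − 18) − 0 = 0, and there is no ∂_3, so H_2 ≅ 0.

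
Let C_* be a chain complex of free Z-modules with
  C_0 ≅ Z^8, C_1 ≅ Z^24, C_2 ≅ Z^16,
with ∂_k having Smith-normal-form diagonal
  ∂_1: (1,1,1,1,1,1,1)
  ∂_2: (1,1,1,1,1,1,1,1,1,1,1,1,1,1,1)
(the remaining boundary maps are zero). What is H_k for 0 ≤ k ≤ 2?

H_0 = Z,  H_1 = Z^2,  H_2 = Z.

H_0: b_0 = 8 − 0 − 7 = 1; torsion from ∂_1 factors > 1: none. So H_0 = Z.
H_1: b_1 = 24 − 7 − 15 = 2; torsion from ∂_2 factors > 1: none. So H_1 = Z^2.
H_2: b_2 = 16 − 15 − 0 = 1; torsion from ∂_3 factors > 1: none. So H_2 = Z.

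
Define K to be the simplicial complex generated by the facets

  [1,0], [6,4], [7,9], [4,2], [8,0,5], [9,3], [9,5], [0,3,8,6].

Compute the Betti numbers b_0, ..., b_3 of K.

b_0 = 1, b_1 = 1, b_2 = 0, b_3 = 0.

K has 10 vertices, 14 edges, 5 triangles, 1 3-simplex.
rank ∂_0 = 0, rank ∂_1 = 9 ⇒ b_0 = 10 − 0 − 9 = 1; all invariant factors of ∂_1 are 1 so no torsion. So H_0 = Z.
rank ∂_1 = 9, rank ∂_2 = 4 ⇒ b_1 = 14 − 9 − 4 = 1; all invariant factors of ∂_2 are 1 so no torsion. So H_1 = Z.
rank ∂_2 = 4, rank ∂_3 = 1 ⇒ b_2 = 5 − 4 − 1 = 0; all invariant factors of ∂_3 are 1 so no torsion. So H_2 = 0.
rank ∂_3 = 1, rank ∂_4 = 0 ⇒ b_3 = 1 − 1 − 0 = 0. So H_3 = 0.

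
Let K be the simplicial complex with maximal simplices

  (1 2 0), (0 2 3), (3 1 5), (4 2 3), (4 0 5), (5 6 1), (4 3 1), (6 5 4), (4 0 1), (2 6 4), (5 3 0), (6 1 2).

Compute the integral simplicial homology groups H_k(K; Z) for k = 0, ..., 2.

Take the total order 0 < 1 < 2 < 3 < 4 < 5 < 6 on the vertex set. Then K (dimension 2) consists of the simplices:

  0-simplices (7): [0], [1], [2], [3], [4], [5], [6]
  1-simplices (18): [0,1], [0,2], [0,3], [0,4], [0,5], [1,2], [1,3], [1,4], [1,5], [1,6], [2,3], [2,4], [2,6], [3,4], [3,5], [4,5], [4,6], [5,6]
  2-simplices (12): [0,1,2], [0,1,4], [0,2,3], [0,3,5], [0,4,5], [1,2,6], [1,3,4], [1,3,5], [1,5,6], [2,3,4], [2,4,6], [4,5,6]

giving chain groups C_0 ≅ Z^7, C_1 ≅ Z^18, C_2 ≅ Z^12.

∂_1: C_1 → C_0 sends each edge [p,q] (with p < q) to q − p.
As a 7×18 matrix over Z this has rank 6, with invariant factors (1,1,1,1,1,1).

The boundary map ∂_2: C_2 → C_1 sends each 2-simplex [p,q,r] to [q,r] − [p,r] + [p,q]. For instance
  ∂[0,1,2] = [1,2] − [0,2] + [0,1],
  ∂[1,2,6] = [2,6] − [1,6] + [1,2].
The 18×12 boundary matrix has rank 12 and Smith normal form diag(1,1,1,1,1,1,1,1,1,1,1,2).

From H_k ≅ ker(∂_k) / im(∂_{k+1}) we obtain:

  H_0: rank C_0 − rank ∂_1 = 7 − 6 = 1, and the invariant factors of ∂_1 are all 1, so H_0 = Z.
  H_1: rank ker ∂_1 − rank ∂_2 = (18 − 6) − 12 = 0, and ∂_2 has invariant factor 2 > 1, so H_1 = Z/2Z.
  H_2: rank ker ∂_2 − rank ∂_3 = (12 − 12) − 0 = 0, and there is no ∂_3, so H_2 = 0.

As a check, the Euler characteristic is 7 − 18 + 12 = 1, which agrees with 1 − 0 + 0 = 1.
(K is a triangulation of the real projective plane RP^2.)

H_0 = Z,  H_1 = Z/2Z,  H_2 = 0.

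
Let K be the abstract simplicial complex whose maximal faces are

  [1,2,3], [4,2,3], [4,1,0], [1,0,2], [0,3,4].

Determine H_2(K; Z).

Take the total order 0 < 1 < 2 < 3 < 4 on the vertex set. Then K (dimension 2) consists of the simplices:

  0-simplices (5): [0], [1], [2], [3], [4]
  1-simplices (10): [0,1], [0,2], [0,3], [0,4], [1,2], [1,3], [1,4], [2,3], [2,4], [3,4]
  2-simplices (5): [0,1,2], [0,1,4], [0,3,4], [1,2,3], [2,3,4]

so the chain groups are C_0 ≅ Z^5, C_1 ≅ Z^10, C_2 ≅ Z^5.

∂_1: C_1 → C_0 sends each edge [p,q] (with p < q) to q − p. For instance
  ∂[1,2] = [2] − [1].
This gives a 5×10 integer matrix of rank 4; reducing to Smith normal form yields diagonal entries (1,1,1,1).

Boundary ∂_2: C_2 → C_1 maps a triangle to the signed sum of its edges. For instance
  ∂[2,3,4] = [3,4] − [2,4] + [2,3],
  ∂[0,1,2] = [1,2] − [0,2] + [0,1].
The resulting 10×5 matrix has rank 5, and its Smith normal form has invariant factors (1,1,1,1,1).

Computing H_k = (kernel of ∂_k) / (image of ∂_{k+1}):

  H_2: rank ker ∂_2 − rank ∂_3 = (5 − 5) − 0 = 0, and there is no ∂_3, so H_2 ≅ 0.

(K is a triangulation of the Möbius band.)

H_2 ≅ 0.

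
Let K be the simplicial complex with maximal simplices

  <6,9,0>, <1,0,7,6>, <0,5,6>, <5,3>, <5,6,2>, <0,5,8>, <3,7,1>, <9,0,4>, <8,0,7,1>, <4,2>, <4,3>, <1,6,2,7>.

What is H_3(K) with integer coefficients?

We work with the vertex ordering 0 < 1 < 2 < 3 < 4 < 5 < 6 < 7 < 8 < 9. The simplices of K, each written with vertices in increasing order, are:

  0-simplices (10): [0], [1], [2], [3], [4], [5], [6], [7], [8], [9]
  1-simplices (25): (25 of them)
  2-simplices (16): [0,1,6], [0,1,7], [0,1,8], [0,4,9], [0,5,6], [0,5,8], [0,6,7], [0,6,9], [0,7,8], [1,2,6], [1,2,7], [1,3,7], [1,6,7], [1,7,8], [2,5,6], [2,6,7]
  3-simplices (3): [0,1,6,7], [0,1,7,8], [1,2,6,7]

so the chain groups are C_0 ≅ Z^10, C_1 ≅ Z^25, C_2 ≅ Z^16, C_3 ≅ Z^3.

The boundary map ∂_1: C_1 → C_0 sends each edge [p,q] (with p < q) to q − p. For instance
  ∂[1,6] = [6] − [1].
The resulting 10×25 matrix has rank 9, and its Smith normal form has invariant factors (1,1,1,1,1,1,1,1,1).

The boundary map ∂_2: C_2 → C_1 maps a triangle to the signed sum of its edges. For instance
  ∂[1,7,8] = [7,8] − [1,8] + [1,7],
  ∂[0,4,9] = [4,9] − [0,9] + [0,4].
This gives a 25×16 integer matrix of rank 13; reducing to Smith normal form yields diagonal entries (1,1,1,1,1,1,1,1,1,1,1,1,1).

∂_3: C_3 → C_2 sends each 3-simplex σ to the alternating sum Σ_i (−1)^i (σ with its i-th vertex removed). For instance
  ∂[0,1,6,7] = [1,6,7] − [0,6,7] + [0,1,7] − [0,1,6],
  ∂[1,2,6,7] = [2,6,7] − [1,6,7] + [1,2,7] − [1,2,6].
The resulting 16×3 matrix has rank 3, and its Smith normal form has invariant factors (1,1,1).

Computing H_k = (kernel of ∂_k) / (image of ∂_{k+1}):

  H_3: rank ker ∂_3 − rank ∂_4 = (3 − 3) − 0 = 0, and there is no ∂_4, so H_3 ≅ 0.

H_3 = 0.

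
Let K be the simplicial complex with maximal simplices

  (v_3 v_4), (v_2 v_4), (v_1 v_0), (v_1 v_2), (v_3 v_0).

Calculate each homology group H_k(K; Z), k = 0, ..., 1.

H_0 ≅ Z,  H_1 ≅ Z.

Take the total order v_0 < v_1 < v_2 < v_3 < v_4 on the vertex set. Then K (dimension 1) consists of the simplices:

  0-simplices (5): [v_0], [v_1], [v_2], [v_3], [v_4]
  1-simplices (5): [v_0,v_1], [v_0,v_3], [v_1,v_2], [v_2,v_4], [v_3,v_4]

giving chain groups C_0 ≅ Z^5, C_1 ≅ Z^5.

Boundary ∂_1: C_1 → C_0 maps an edge to its endpoints' difference, ∂[p,q] = q − p.
The resulting 5×5 matrix has rank 4, and its Smith normal form has invariant factors (1,1,1,1).

Computing H_k = (kernel of ∂_k) / (image of ∂_{k+1}):

  H_0: rank C_0 − rank ∂_1 = 5 − 4 = 1, and the invariant factors of ∂_1 are all 1, so H_0 = Z.
  H_1: rank ker ∂_1 − rank ∂_2 = (5 − 4) − 0 = 1, and there is no ∂_2, so H_1 = Z.

As a check, the Euler characteristic is 5 − 5 = 0, which agrees with 1 − 1 = 0.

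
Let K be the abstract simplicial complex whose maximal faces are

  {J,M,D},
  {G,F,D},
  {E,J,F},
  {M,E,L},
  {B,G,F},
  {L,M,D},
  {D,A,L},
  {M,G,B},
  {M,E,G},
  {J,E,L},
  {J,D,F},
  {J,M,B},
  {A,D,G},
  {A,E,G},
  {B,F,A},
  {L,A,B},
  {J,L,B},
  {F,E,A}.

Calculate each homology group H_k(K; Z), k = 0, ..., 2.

Take the total order A < B < D < E < F < G < J < L < M on the vertex set. Then K (dimension 2) consists of the simplices:

  0-simplices (9): A, B, D, E, F, G, J, L, M
  1-simplices (27): AB, AD, AE, AF, AG, AL, BF, BG, BJ, BL, BM, DF, DG, DJ, DL, DM, EF, EG, EJ, EL, EM, FG, FJ, GM, JL, JM, LM
  2-simplices (18): ABF, ABL, ADG, ADL, AEF, AEG, BFG, BGM, BJL, BJM, DFG, DFJ, DJM, DLM, EFJ, EGM, EJL, ELM

so the chain groups are C_0 ≅ Z^9, C_1 ≅ Z^27, C_2 ≅ Z^18.

Boundary ∂_1: C_1 → C_0 maps an edge to its endpoints' difference, ∂[p,q] = q − p. For instance
  ∂EL = L − E.
This gives a 9×27 integer matrix of rank 8; reducing to Smith normal form yields diagonal entries (1,1,1,1,1,1,1,1).

∂_2: C_2 → C_1 sends each 2-simplex [p,q,r] to [q,r] − [p,r] + [p,q]. For instance
  ∂BGM = GM − BM + BG,
  ∂EJL = JL − EL + EJ.
As a 27×18 matrix over Z this has rank 18, with invariant factors (1,1,1,1,1,1,1,1,1,1,1,1,1,1,1,1,1,2).

From H_k ≅ ker(∂_k) / im(∂_{k+1}) we obtain:

  H_0: rank C_0 − rank ∂_1 = 9 − 8 = 1, and the invariant factors of ∂_1 are all 1, so H_0 ≅ Z.
  H_1: rank ker ∂_1 − rank ∂_2 = (27 − 8) − 18 = 1, and ∂_2 has invariant factor 2 > 1, so H_1 ≅ Z ⊕ Z/2.
  H_2: rank ker ∂_2 − rank ∂_3 = (18 − 18) − 0 = 0, and there is no ∂_3, so H_2 ≅ 0.

H_0 = Z,  H_1 = Z ⊕ Z/2,  H_2 = 0.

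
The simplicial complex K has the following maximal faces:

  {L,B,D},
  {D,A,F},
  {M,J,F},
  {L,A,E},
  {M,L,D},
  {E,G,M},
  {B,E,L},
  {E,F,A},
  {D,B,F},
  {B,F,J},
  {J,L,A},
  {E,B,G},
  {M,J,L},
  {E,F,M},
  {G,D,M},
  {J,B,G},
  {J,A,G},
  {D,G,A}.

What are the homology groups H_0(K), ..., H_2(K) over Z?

Take the total order A < B < D < E < F < G < J < L < M on the vertex set. Then K (dimension 2) consists of the simplices:

  0-simplices (9): A, B, D, E, F, G, J, L, M
  1-simplices (27): AD, AE, AF, AG, AJ, AL, BD, BE, BF, BG, BJ, BL, DF, DG, DL, DM, EF, EG, EL, EM, FJ, FM, GJ, GM, JL, JM, LM
  2-simplices (18): ADF, ADG, AEF, AEL, AGJ, AJL, BDF, BDL, BEG, BEL, BFJ, BGJ, DGM, DLM, EFM, EGM, FJM, JLM

giving chain groups C_0 ≅ Z^9, C_1 ≅ Z^27, C_2 ≅ Z^18.

The boundary map ∂_1: C_1 → C_0 sends each edge [p,q] (with p < q) to q − p.
This gives a 9×27 integer matrix of rank 8; reducing to Smith normal form yields diagonal entries (1,1,1,1,1,1,1,1).

∂_2: C_2 → C_1 acts by ∂[p,q,r] = [q,r] − [p,r] + [p,q]. For instance
  ∂ADF = DF − AF + AD,
  ∂AEL = EL − AL + AE.
The resulting 27×18 matrix has rank 17, and its Smith normal form has invariant factors (1,1,1,1,1,1,1,1,1,1,1,1,1,1,1,1,1).

From H_k ≅ ker(∂_k) / im(∂_{k+1}) we obtain:

  H_0: rank C_0 − rank ∂_1 = 9 − 8 = 1, and the invariant factors of ∂_1 are all 1, so H_0 ≅ Z.
  H_1: rank ker ∂_1 − rank ∂_2 = (27 − 8) − 17 = 2, and the invariant factors of ∂_2 are all 1, so H_1 ≅ Z^2.
  H_2: rank ker ∂_2 − rank ∂_3 = (18 − 17) − 0 = 1, and there is no ∂_3, so H_2 ≅ Z.

As a check, the Euler characteristic is 9 − 27 + 18 = 0, which agrees with 1 − 2 + 1 = 0.
(K is a triangulation of the torus T^2.)

H_0 ≅ Z,  H_1 ≅ Z^2,  H_2 ≅ Z.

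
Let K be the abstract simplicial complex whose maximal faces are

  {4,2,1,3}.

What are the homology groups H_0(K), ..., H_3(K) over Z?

Order the vertices as 1 < 2 < 3 < 4. Listing each simplex with vertices in this order, K has dimension 3 with simplices:

  0-simplices (4): [1], [2], [3], [4]
  1-simplices (6): [1,2], [1,3], [1,4], [2,3], [2,4], [3,4]
  2-simplices (4): [1,2,3], [1,2,4], [1,3,4], [2,3,4]
  3-simplices (1): [1,2,3,4]

so the chain groups are C_0 ≅ Z^4, C_1 ≅ Z^6, C_2 ≅ Z^4, C_3 ≅ Z^1.

Boundary ∂_1: C_1 → C_0 is given by ∂[p,q] = [q] − [p]. For instance
  ∂[2,4] = [4] − [2].
The resulting 4×6 matrix has rank 3, and its Smith normal form has invariant factors (1,1,1).

∂_2: C_2 → C_1 maps a triangle to the signed sum of its edges. For instance
  ∂[1,3,4] = [3,4] − [1,4] + [1,3],
  ∂[1,2,3] = [2,3] − [1,3] + [1,2].
As a 6×4 matrix over Z this has rank 3, with invariant factors (1,1,1).

Boundary ∂_3: C_3 → C_2 sends each 3-simplex σ to the alternating sum Σ_i (−1)^i (σ with its i-th vertex removed). For instance
  ∂[1,2,3,4] = [2,3,4] − [1,3,4] + [1,2,4] − [1,2,3].
The 4×1 boundary matrix has rank 1 and Smith normal form diag(1).

Now H_k = ker ∂_k / im ∂_{k+1}, so:

  H_0: rank C_0 − rank ∂_1 = 4 − 3 = 1, and the invariant factors of ∂_1 are all 1, so H_0 ≅ Z.
  H_1: rank ker ∂_1 − rank ∂_2 = (6 − 3) − 3 = 0, and the invariant factors of ∂_2 are all 1, so H_1 ≅ 0.
  H_2: rank ker ∂_2 − rank ∂_3 = (4 − 3) − 1 = 0, and the invariant factors of ∂_3 are all 1, so H_2 ≅ 0.
  H_3: rank ker ∂_3 − rank ∂_4 = (1 − 1) − 0 = 0, and there is no ∂_4, so H_3 ≅ 0.

(K is a triangulation of the 3-simplex.)

H_0 ≅ Z,  H_1 = 0,  H_2 = 0,  H_3 = 0.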